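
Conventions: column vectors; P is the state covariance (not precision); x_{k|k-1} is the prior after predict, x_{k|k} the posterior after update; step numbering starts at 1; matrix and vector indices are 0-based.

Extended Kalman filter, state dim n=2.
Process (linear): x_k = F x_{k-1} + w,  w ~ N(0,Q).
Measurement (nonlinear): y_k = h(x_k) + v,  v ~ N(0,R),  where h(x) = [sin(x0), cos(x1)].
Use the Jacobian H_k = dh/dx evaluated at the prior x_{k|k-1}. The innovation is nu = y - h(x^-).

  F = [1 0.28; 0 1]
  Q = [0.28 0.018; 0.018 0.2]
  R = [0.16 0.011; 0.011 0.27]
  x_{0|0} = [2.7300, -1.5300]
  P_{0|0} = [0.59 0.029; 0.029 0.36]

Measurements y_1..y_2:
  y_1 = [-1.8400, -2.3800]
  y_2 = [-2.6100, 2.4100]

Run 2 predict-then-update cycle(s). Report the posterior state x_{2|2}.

x_post = [5.9328, -1.9156]

step 1: x^-=[2.3016, -1.5300]  P^-=[0.9145 0.1478; 0.1478 0.5600]  H_jac=[-0.6675 0.0000; 0.0000 0.9992]  S=[0.5674 -0.0876; -0.0876 0.8291]  K=[-1.0656 0.0656; -0.0709 0.6674]  nu=[-2.5846, -2.4208]  x^+=[4.8971, -2.9625]  P^+=[0.2544 0.0060; 0.0060 0.1796]
step 2: x^-=[4.0676, -2.9625]  P^-=[0.5518 0.0743; 0.0743 0.3796]  H_jac=[-0.6010 0.0000; 0.0000 0.1781]  S=[0.3593 0.0030; 0.0030 0.2820]  K=[-0.9234 0.0569; -0.1263 0.2411]  nu=[-1.8108, 3.3940]  x^+=[5.9328, -1.9156]  P^+=[0.2448 0.0292; 0.0292 0.3576]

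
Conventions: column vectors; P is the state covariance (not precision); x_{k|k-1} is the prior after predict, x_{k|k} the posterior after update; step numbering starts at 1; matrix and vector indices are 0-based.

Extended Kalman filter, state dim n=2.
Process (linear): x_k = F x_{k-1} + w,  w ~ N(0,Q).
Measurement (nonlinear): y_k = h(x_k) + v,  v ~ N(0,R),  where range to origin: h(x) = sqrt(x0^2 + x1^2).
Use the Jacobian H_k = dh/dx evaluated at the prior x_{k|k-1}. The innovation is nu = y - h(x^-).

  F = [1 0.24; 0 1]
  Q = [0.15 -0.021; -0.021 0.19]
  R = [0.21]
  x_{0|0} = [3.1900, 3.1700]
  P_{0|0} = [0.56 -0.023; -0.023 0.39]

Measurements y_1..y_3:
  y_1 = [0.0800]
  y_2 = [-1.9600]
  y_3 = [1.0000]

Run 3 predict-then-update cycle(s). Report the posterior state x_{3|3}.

step 1: x^-=[3.9508, 3.1700]  P^-=[0.7214 0.0496; 0.0496 0.5800]  H_jac=[0.7800 0.6258]  S=[0.9245]  K=[0.6422; 0.4345]  nu=[-4.9853]  x^+=[0.7490, 1.0039]  P^+=[0.3401 -0.2084; -0.2084 0.4055]
step 2: x^-=[0.9899, 1.0039]  P^-=[0.4134 -0.1320; -0.1320 0.5955]  H_jac=[0.7021 0.7121]  S=[0.5837]  K=[0.3362; 0.5676]  nu=[-3.3699]  x^+=[-0.1431, -0.9088]  P^+=[0.3475 -0.2434; -0.2434 0.4074]
step 3: x^-=[-0.3613, -0.9088]  P^-=[0.4041 -0.1667; -0.1667 0.5974]  H_jac=[-0.3694 -0.9293]  S=[0.6666]  K=[0.0084; -0.7405]  nu=[0.0221]  x^+=[-0.3611, -0.9251]  P^+=[0.4040 -0.1625; -0.1625 0.2319]

x_post = [-0.3611, -0.9251]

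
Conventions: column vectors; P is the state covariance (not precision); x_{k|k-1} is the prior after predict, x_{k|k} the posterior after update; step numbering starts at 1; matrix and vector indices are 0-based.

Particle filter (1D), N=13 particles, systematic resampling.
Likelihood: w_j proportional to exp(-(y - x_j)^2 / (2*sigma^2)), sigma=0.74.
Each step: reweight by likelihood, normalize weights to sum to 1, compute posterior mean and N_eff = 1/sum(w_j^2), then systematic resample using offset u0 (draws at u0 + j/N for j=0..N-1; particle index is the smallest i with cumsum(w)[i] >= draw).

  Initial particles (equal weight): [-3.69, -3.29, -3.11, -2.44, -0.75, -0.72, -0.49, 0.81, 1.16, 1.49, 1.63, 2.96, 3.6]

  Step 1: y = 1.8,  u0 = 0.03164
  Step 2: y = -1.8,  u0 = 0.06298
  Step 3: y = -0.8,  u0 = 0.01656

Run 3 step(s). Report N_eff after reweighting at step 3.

N_eff = 11.1914

step 1: w=[0.0000, 0.0000, 0.0000, 0.0000, 0.0008, 0.0009, 0.0025, 0.1222, 0.2057, 0.2738, 0.2912, 0.0875, 0.0155]  mean=1.5325  Neff=4.4469  idx=[7, 7, 8, 8, 9, 9, 9, 9, 10, 10, 10, 10, 11]
step 2: w=[0.4027, 0.4027, 0.0679, 0.0679, 0.0103, 0.0103, 0.0103, 0.0103, 0.0044, 0.0044, 0.0044, 0.0044, 0.0000]  mean=0.9000  Neff=2.9937  idx=[0, 0, 0, 0, 0, 1, 1, 1, 1, 1, 2, 3, 8]
step 3: w=[0.0936, 0.0936, 0.0936, 0.0936, 0.0936, 0.0936, 0.0936, 0.0936, 0.0936, 0.0936, 0.0299, 0.0299, 0.0045]  mean=0.8347  Neff=11.1914  idx=[0, 0, 1, 2, 3, 4, 5, 5, 6, 7, 8, 9, 10]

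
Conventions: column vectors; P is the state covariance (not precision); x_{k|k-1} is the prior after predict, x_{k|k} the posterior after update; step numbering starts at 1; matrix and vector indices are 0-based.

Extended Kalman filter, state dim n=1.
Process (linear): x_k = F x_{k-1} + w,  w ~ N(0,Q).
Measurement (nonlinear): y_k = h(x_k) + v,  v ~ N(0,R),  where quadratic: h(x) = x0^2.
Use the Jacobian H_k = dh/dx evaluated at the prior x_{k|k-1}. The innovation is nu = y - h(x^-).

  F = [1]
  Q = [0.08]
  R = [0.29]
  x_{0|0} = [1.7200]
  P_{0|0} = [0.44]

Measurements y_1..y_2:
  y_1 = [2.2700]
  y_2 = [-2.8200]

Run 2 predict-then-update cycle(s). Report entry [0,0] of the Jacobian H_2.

H_jac[0,0] = 3.0578

step 1: x^-=[1.7200]  P^-=[0.5200]  H_jac=[3.4400]  S=[6.4435]  K=[0.2776]  nu=[-0.6884]  x^+=[1.5289]  P^+=[0.0234]
step 2: x^-=[1.5289]  P^-=[0.1034]  H_jac=[3.0578]  S=[1.2568]  K=[0.2516]  nu=[-5.1575]  x^+=[0.2314]  P^+=[0.0239]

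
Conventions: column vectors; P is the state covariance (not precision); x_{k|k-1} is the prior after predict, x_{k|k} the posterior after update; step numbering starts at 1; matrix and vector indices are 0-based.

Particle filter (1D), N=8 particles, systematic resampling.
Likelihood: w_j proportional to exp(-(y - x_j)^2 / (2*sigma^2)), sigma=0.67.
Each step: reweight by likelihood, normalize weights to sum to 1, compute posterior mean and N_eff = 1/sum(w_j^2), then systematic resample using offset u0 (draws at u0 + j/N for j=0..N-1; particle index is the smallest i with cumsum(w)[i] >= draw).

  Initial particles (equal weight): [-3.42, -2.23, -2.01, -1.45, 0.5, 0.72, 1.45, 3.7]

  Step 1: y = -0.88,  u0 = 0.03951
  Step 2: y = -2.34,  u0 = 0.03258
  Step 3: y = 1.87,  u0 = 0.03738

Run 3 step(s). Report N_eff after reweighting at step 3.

N_eff = 3.0737

step 1: w=[0.0006, 0.1051, 0.1930, 0.5572, 0.0959, 0.0462, 0.0019, 0.0000]  mean=-1.3484  Neff=2.7015  idx=[1, 2, 2, 3, 3, 3, 3, 4]
step 2: w=[0.2235, 0.2007, 0.2007, 0.0938, 0.0938, 0.0938, 0.0938, 0.0000]  mean=-1.8491  Neff=6.0355  idx=[0, 0, 1, 1, 2, 3, 4, 6]
step 3: w=[0.0005, 0.0005, 0.0037, 0.0037, 0.0037, 0.3293, 0.3293, 0.3293]  mean=-1.4570  Neff=3.0737  idx=[5, 5, 5, 6, 6, 6, 7, 7]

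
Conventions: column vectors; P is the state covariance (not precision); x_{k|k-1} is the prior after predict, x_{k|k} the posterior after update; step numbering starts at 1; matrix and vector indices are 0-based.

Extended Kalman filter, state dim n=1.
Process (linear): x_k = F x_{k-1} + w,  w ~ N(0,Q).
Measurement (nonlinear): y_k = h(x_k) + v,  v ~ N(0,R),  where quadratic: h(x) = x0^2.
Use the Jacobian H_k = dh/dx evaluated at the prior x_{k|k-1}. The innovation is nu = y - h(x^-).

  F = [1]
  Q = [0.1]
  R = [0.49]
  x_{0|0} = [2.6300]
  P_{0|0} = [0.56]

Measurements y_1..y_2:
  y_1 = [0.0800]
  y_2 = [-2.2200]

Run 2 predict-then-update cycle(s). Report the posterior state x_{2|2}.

x_post = [0.4062]

step 1: x^-=[2.6300]  P^-=[0.6600]  H_jac=[5.2600]  S=[18.7506]  K=[0.1851]  nu=[-6.8369]  x^+=[1.3642]  P^+=[0.0172]
step 2: x^-=[1.3642]  P^-=[0.1172]  H_jac=[2.7284]  S=[1.3628]  K=[0.2347]  nu=[-4.0810]  x^+=[0.4062]  P^+=[0.0422]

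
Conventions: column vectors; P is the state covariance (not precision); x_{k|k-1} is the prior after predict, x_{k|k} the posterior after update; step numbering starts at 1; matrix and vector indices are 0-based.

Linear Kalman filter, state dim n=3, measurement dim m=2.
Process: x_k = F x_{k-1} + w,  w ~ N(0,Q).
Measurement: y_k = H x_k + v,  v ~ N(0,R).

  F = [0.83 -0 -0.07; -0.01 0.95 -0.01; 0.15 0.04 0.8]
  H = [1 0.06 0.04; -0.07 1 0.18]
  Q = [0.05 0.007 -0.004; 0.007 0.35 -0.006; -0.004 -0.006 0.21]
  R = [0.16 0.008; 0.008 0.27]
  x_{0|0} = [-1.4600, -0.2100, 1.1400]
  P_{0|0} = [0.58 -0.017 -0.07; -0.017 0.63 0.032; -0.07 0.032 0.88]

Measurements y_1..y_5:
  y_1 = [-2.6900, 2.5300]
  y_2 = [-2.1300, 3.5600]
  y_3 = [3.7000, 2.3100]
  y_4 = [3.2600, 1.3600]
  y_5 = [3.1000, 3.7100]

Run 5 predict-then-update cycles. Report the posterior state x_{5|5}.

x_post = [1.8698, 3.3175, -0.4323]

step 1: x^-=[-1.2916, -0.1963, 0.6846]  P^-=[0.4620 -0.0122 -0.0275; -0.0122 0.9184 0.0326; -0.0275 0.0326 0.7723]  S=[0.6230 0.0210; 0.0210 1.2298]  K=[0.7404 -0.0529; 0.0457 0.7515; 0.0039 0.1410]  nu=[-1.4140, 2.5127]  x^+=[-2.4713, 1.6273, 1.0335]  P^+=[0.1187 0.0040 -0.0223; 0.0040 0.2212 -0.0981; -0.0223 -0.0981 0.7478]
step 2: x^-=[-2.1235, 1.5603, 0.5212]  P^-=[0.1380 0.0164 -0.0453; 0.0164 0.5515 -0.0775; -0.0453 -0.0775 0.6800]  S=[0.2991 0.0407; 0.0407 0.8152]  K=[0.4621 -0.0248; 0.0660 0.6547; -0.0845 0.0632]  nu=[-0.1209, 1.7572]  x^+=[-2.2230, 2.7029, 0.6425]  P^+=[0.0746 0.0083 -0.0336; 0.0083 0.1972 -0.1075; -0.0336 -0.1075 0.6751]
step 3: x^-=[-1.8901, 2.5835, 0.2887]  P^-=[0.1086 0.0208 -0.0539; 0.0208 0.5300 -0.0842; -0.0539 -0.0842 0.6292]  S=[0.2693 0.0436; 0.0436 0.7890]  K=[0.4028 -0.0179; 0.0781 0.6463; -0.1333 0.0490]  nu=[5.4235, -0.4578]  x^+=[0.3025, 2.7112, -0.4568]  P^+=[0.0653 0.0101 -0.0397; 0.0101 0.1943 -0.1028; -0.0397 -0.1028 0.6231]
step 4: x^-=[0.2831, 2.5772, -0.2116]  P^-=[0.1026 0.0220 -0.0561; 0.0220 0.5272 -0.0799; -0.0561 -0.0799 0.5946]  S=[0.2633 0.0446; 0.0446 0.7865]  K=[0.3891 -0.0161; 0.0822 0.6454; -0.1490 0.0479]  nu=[2.8308, -1.1593]  x^+=[1.4032, 2.0616, -0.6890]  P^+=[0.0631 0.0106 -0.0412; 0.0106 0.1931 -0.0969; -0.0412 -0.0969 0.5876]
step 5: x^-=[1.2128, 1.9514, -0.2583]  P^-=[0.1012 0.0220 -0.0553; 0.0220 0.5260 -0.0752; -0.0553 -0.0752 0.5718]  S=[0.2618 0.0449; 0.0449 0.7862]  K=[0.3856 -0.0157; 0.0825 0.6451; -0.1495 0.0488]  nu=[1.7804, 1.8900]  x^+=[1.8698, 3.3175, -0.4323]  P^+=[0.0626 0.0105 -0.0406; 0.0105 0.1922 -0.0925; -0.0406 -0.0925 0.5648]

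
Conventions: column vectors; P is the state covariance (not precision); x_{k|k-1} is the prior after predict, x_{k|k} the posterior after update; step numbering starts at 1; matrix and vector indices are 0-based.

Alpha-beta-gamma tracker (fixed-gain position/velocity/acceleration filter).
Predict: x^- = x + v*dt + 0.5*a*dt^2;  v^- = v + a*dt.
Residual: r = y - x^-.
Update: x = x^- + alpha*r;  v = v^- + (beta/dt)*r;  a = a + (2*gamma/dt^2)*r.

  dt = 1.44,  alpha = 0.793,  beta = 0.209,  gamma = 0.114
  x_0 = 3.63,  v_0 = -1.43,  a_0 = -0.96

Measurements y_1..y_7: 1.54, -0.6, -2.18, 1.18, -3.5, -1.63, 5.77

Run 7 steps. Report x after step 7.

step 1: x_pred=0.5755  r=0.9645  x^+=1.3403  v^+=-2.6724  a^+=-0.8539
step 2: x_pred=-3.3933  r=2.7933  x^+=-1.1782  v^+=-3.4967  a^+=-0.5468
step 3: x_pred=-6.7804  r=4.6004  x^+=-3.1323  v^+=-3.6164  a^+=-0.0410
step 4: x_pred=-8.3824  r=9.5624  x^+=-0.7994  v^+=-2.2875  a^+=1.0104
step 5: x_pred=-3.0459  r=-0.4541  x^+=-3.4060  v^+=-0.8984  a^+=0.9605
step 6: x_pred=-3.7039  r=2.0739  x^+=-2.0593  v^+=0.7857  a^+=1.1885
step 7: x_pred=0.3044  r=5.4656  x^+=4.6386  v^+=3.2904  a^+=1.7895

x_post = 4.6386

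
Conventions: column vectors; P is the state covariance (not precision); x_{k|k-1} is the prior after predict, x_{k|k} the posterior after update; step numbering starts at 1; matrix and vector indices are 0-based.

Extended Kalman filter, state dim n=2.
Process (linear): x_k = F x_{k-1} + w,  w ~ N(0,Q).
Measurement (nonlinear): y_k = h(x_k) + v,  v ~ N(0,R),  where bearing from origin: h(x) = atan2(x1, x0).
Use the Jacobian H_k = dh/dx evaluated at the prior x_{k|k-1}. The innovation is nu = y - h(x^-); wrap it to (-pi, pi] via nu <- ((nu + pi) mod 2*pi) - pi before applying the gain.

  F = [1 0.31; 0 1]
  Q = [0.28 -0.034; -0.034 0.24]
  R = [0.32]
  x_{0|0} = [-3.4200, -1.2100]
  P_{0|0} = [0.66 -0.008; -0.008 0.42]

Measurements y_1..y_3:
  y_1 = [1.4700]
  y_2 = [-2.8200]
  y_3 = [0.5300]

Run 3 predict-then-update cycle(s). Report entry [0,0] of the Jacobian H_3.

step 1: x^-=[-3.7951, -1.2100]  P^-=[0.9754 0.0882; 0.0882 0.6600]  H_jac=[0.0763 -0.2392]  S=[0.3602]  K=[0.1479; -0.4196]  nu=[-1.9802]  x^+=[-4.0880, -0.3791]  P^+=[0.9675 0.1106; 0.1106 0.5966]
step 2: x^-=[-4.2056, -0.3791]  P^-=[1.3734 0.2615; 0.2615 0.8366]  H_jac=[0.0213 -0.2359]  S=[0.3645]  K=[-0.0891; -0.5260]  nu=[0.2317]  x^+=[-4.2262, -0.5010]  P^+=[1.3705 0.2444; 0.2444 0.7357]
step 3: x^-=[-4.3815, -0.5010]  P^-=[1.8727 0.4385; 0.4385 0.9757]  H_jac=[0.0258 -0.2253]  S=[0.3657]  K=[-0.1382; -0.5702]  nu=[-2.7254]  x^+=[-4.0048, 1.0531]  P^+=[1.8658 0.4097; 0.4097 0.8568]

H_jac[0,0] = 0.0258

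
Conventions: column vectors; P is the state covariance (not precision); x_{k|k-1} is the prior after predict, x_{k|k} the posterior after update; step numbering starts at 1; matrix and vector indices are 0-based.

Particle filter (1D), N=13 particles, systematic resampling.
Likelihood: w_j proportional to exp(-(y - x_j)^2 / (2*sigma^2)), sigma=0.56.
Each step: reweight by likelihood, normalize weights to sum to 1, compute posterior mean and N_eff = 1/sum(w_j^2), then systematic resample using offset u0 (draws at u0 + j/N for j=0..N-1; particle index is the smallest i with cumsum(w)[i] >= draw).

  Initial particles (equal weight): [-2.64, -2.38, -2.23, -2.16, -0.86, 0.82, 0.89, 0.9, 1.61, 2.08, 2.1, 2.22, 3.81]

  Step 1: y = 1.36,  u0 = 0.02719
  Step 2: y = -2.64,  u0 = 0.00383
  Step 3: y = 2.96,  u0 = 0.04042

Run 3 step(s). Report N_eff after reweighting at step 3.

step 1: w=[0.0000, 0.0000, 0.0000, 0.0000, 0.0001, 0.1527, 0.1709, 0.1735, 0.2201, 0.1064, 0.1015, 0.0748, 0.0000]  mean=1.3883  Neff=6.3177  idx=[5, 5, 6, 6, 7, 7, 7, 8, 8, 9, 9, 10, 11]
step 2: w=[0.2412, 0.2412, 0.1106, 0.1106, 0.0988, 0.0988, 0.0988, 0.0000, 0.0000, 0.0000, 0.0000, 0.0000, 0.0000]  mean=0.8592  Neff=5.8782  idx=[0, 0, 0, 0, 1, 1, 1, 2, 3, 3, 4, 5, 6]
step 3: w=[0.0591, 0.0591, 0.0591, 0.0591, 0.0591, 0.0591, 0.0591, 0.0945, 0.0945, 0.0945, 0.1010, 0.1010, 0.1010]  mean=0.8641  Neff=12.2231  idx=[0, 1, 3, 4, 5, 7, 7, 8, 9, 10, 11, 11, 12]

N_eff = 12.2231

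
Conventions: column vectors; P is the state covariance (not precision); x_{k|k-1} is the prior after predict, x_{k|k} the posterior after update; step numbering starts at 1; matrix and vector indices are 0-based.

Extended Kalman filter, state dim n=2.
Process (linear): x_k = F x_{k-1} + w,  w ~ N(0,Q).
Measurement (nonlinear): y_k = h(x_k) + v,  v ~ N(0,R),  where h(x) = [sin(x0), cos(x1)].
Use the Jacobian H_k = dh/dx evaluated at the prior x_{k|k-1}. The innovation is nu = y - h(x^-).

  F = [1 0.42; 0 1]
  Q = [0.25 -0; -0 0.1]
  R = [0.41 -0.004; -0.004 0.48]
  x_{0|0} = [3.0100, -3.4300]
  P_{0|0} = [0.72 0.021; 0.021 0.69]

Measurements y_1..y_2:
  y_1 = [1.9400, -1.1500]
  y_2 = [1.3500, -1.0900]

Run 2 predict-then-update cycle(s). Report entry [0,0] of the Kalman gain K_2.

K[0,0] = 0.8124

step 1: x^-=[1.5694, -3.4300]  P^-=[1.1094 0.3108; 0.3108 0.7900]  H_jac=[0.0014 0.0000; 0.0000 -0.2844]  S=[0.4100 -0.0041; -0.0041 0.5439]  K=[0.0021 -0.1625; -0.0031 -0.4131]  nu=[0.9400, -0.1913]  x^+=[1.6025, -3.3539]  P^+=[1.0950 0.2743; 0.2743 0.6972]
step 2: x^-=[0.1939, -3.3539]  P^-=[1.6984 0.5671; 0.5671 0.7972]  H_jac=[0.9813 0.0000; 0.0000 -0.2107]  S=[2.0453 -0.1212; -0.1212 0.5154]  K=[0.8124 -0.0407; 0.2563 -0.2656]  nu=[1.1573, -0.1124]  x^+=[1.1387, -3.0274]  P^+=[0.3396 0.1082; 0.1082 0.6099]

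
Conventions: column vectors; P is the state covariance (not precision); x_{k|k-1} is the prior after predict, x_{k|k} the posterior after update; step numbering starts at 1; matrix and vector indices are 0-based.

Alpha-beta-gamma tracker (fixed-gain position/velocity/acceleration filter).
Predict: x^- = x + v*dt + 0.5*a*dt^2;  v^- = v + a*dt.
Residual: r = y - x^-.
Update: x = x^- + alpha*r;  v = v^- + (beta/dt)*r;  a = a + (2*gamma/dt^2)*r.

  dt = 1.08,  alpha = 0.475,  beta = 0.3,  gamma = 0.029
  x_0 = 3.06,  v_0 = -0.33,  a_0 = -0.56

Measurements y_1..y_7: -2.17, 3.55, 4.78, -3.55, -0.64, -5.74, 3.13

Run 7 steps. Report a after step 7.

a_post = 0.1256

step 1: x_pred=2.3770  r=-4.5470  x^+=0.2172  v^+=-2.1979  a^+=-0.7861
step 2: x_pred=-2.6150  r=6.1650  x^+=0.3134  v^+=-1.3344  a^+=-0.4795
step 3: x_pred=-1.4074  r=6.1874  x^+=1.5316  v^+=-0.1336  a^+=-0.1719
step 4: x_pred=1.2872  r=-4.8372  x^+=-1.0105  v^+=-1.6628  a^+=-0.4124
step 5: x_pred=-3.0469  r=2.4069  x^+=-1.9036  v^+=-1.4397  a^+=-0.2927
step 6: x_pred=-3.6291  r=-2.1109  x^+=-4.6318  v^+=-2.3421  a^+=-0.3977
step 7: x_pred=-7.3932  r=10.5232  x^+=-2.3947  v^+=0.1515  a^+=0.1256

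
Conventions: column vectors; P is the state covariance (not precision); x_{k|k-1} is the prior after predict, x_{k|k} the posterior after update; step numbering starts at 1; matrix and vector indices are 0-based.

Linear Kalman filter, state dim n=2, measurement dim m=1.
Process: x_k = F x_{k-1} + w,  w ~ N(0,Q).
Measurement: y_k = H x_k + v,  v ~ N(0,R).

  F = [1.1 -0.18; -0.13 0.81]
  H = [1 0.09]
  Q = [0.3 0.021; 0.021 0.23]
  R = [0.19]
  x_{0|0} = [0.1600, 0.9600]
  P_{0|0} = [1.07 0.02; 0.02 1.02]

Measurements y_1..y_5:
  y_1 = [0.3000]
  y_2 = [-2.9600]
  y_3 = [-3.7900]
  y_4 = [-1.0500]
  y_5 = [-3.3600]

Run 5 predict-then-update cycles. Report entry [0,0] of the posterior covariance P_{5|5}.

P_post[0,0] = 0.1512

step 1: x^-=[0.0032, 0.7568]  P^-=[1.6198 -0.2624; -0.2624 0.9131]  S=[1.7700]  K=[0.9018; -0.1018]  nu=[0.2287]  x^+=[0.2094, 0.7335]  P^+=[0.1803 -0.0999; -0.0999 0.8947]
step 2: x^-=[0.0983, 0.5669]  P^-=[0.5867 -0.2266; -0.2266 0.8411]  S=[0.7428]  K=[0.7625; -0.2031]  nu=[-3.1094]  x^+=[-2.2725, 1.1985]  P^+=[0.1549 -0.1115; -0.1115 0.8105]
step 3: x^-=[-2.7155, 1.2662]  P^-=[0.5579 -0.2213; -0.2213 0.7879]  S=[0.7144]  K=[0.7530; -0.2105]  nu=[-1.1885]  x^+=[-3.6104, 1.5164]  P^+=[0.1528 -0.1081; -0.1081 0.7562]
step 4: x^-=[-4.2444, 1.6976]  P^-=[0.5522 -0.2099; -0.2099 0.7515]  S=[0.7105]  K=[0.7506; -0.2003]  nu=[3.0416]  x^+=[-1.9614, 1.0885]  P^+=[0.1519 -0.1031; -0.1031 0.7230]
step 5: x^-=[-2.3534, 1.1367]  P^-=[0.5481 -0.2004; -0.2004 0.7286]  S=[0.7079]  K=[0.7487; -0.1905]  nu=[-1.1089]  x^+=[-3.1837, 1.3479]  P^+=[0.1512 -0.0995; -0.0995 0.7029]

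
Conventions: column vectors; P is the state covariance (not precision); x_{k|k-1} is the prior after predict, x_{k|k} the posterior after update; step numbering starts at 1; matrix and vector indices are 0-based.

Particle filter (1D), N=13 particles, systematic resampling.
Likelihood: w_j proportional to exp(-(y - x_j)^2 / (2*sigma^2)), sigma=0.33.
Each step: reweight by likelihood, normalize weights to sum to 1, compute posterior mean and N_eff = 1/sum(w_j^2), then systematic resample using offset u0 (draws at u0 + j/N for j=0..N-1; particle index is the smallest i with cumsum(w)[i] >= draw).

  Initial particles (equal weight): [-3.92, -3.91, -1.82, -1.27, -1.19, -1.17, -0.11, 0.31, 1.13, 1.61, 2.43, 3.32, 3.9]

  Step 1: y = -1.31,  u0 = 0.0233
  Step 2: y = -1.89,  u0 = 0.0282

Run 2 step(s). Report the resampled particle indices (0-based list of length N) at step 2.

resampled_idx = [0, 0, 0, 0, 0, 1, 2, 3, 4, 5, 7, 9, 11]

step 1: w=[0.0000, 0.0000, 0.0963, 0.3154, 0.2974, 0.2904, 0.0004, 0.0000, 0.0000, 0.0000, 0.0000, 0.0000, 0.0000]  mean=-1.2696  Neff=3.5513  idx=[2, 3, 3, 3, 3, 3, 4, 4, 4, 5, 5, 5, 5]
step 2: w=[0.3880, 0.0679, 0.0679, 0.0679, 0.0679, 0.0679, 0.0418, 0.0418, 0.0418, 0.0367, 0.0367, 0.0367, 0.0367]  mean=-1.4587  Neff=5.4277  idx=[0, 0, 0, 0, 0, 1, 2, 3, 4, 5, 7, 9, 11]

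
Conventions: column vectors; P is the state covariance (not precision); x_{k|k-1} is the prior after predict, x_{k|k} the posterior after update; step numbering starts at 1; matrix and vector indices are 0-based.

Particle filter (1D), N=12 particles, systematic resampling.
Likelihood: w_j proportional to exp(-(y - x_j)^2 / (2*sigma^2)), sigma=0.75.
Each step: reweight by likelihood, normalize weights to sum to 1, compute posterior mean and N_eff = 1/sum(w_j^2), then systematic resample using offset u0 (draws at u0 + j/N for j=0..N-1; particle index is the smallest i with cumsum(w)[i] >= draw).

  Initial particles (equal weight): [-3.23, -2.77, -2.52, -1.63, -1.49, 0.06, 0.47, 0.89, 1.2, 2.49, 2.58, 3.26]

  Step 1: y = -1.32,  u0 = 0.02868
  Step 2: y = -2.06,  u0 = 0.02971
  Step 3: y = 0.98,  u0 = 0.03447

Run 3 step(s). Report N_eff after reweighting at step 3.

N_eff = 9.0875

step 1: w=[0.0149, 0.0588, 0.1060, 0.3501, 0.3716, 0.0702, 0.0221, 0.0050, 0.0013, 0.0000, 0.0000, 0.0000]  mean=-1.5819  Neff=3.5586  idx=[1, 2, 3, 3, 3, 3, 3, 4, 4, 4, 4, 5]
step 2: w=[0.0732, 0.0950, 0.0972, 0.0972, 0.0972, 0.0972, 0.0972, 0.0859, 0.0859, 0.0859, 0.0859, 0.0021]  mean=-1.7463  Neff=10.9695  idx=[0, 1, 2, 3, 4, 4, 5, 6, 7, 8, 9, 10]
step 3: w=[0.0001, 0.0006, 0.0739, 0.0739, 0.0739, 0.0739, 0.0739, 0.0739, 0.1390, 0.1390, 0.1390, 0.1390]  mean=-1.5528  Neff=9.0875  idx=[2, 3, 4, 5, 6, 8, 8, 9, 9, 10, 11, 11]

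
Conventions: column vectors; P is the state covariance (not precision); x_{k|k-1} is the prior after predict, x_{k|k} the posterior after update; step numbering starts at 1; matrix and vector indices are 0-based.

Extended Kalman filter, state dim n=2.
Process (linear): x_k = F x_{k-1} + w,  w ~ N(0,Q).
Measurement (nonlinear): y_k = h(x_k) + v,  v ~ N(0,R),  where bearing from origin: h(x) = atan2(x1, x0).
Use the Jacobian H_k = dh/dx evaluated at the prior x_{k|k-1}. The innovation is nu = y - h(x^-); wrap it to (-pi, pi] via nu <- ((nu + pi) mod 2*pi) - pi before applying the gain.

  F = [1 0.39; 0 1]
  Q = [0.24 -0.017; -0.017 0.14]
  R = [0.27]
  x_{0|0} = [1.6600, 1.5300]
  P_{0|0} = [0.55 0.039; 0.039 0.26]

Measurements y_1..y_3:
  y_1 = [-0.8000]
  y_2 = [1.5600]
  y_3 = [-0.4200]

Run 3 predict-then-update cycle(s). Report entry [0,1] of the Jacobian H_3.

H_jac[0,1] = 0.2260

step 1: x^-=[2.2567, 1.5300]  P^-=[0.8600 0.1234; 0.1234 0.4000]  H_jac=[-0.2058 0.3036]  S=[0.3279]  K=[-0.4256; 0.2929]  nu=[-1.3958]  x^+=[2.8507, 1.1212]  P^+=[0.8006 0.1643; 0.1643 0.3719]
step 2: x^-=[3.2880, 1.1212]  P^-=[1.2253 0.2923; 0.2923 0.5119]  H_jac=[-0.0929 0.2725]  S=[0.3038]  K=[-0.1126; 0.3697]  nu=[1.2314]  x^+=[3.1494, 1.5764]  P^+=[1.2214 0.3049; 0.3049 0.4704]
step 3: x^-=[3.7642, 1.5764]  P^-=[1.7708 0.4714; 0.4714 0.6104]  H_jac=[-0.0947 0.2260]  S=[0.2969]  K=[-0.2057; 0.3144]  nu=[-0.8166]  x^+=[3.9322, 1.3197]  P^+=[1.7583 0.4906; 0.4906 0.5810]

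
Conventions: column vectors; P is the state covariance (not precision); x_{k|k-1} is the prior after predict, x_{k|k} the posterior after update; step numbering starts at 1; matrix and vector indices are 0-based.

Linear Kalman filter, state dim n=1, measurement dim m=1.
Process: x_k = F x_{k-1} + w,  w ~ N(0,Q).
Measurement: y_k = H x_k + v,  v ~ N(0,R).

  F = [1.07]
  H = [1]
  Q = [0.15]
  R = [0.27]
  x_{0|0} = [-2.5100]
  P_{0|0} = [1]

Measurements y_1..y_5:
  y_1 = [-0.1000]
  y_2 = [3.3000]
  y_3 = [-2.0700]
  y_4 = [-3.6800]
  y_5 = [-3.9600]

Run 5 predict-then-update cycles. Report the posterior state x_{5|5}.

x_post = [-3.1993]

step 1: x^-=[-2.6857]  P^-=[1.2949]  S=[1.5649]  K=[0.8275]  nu=[2.5857]  x^+=[-0.5461]  P^+=[0.2234]
step 2: x^-=[-0.5844]  P^-=[0.4058]  S=[0.6758]  K=[0.6005]  nu=[3.8844]  x^+=[1.7481]  P^+=[0.1621]
step 3: x^-=[1.8704]  P^-=[0.3356]  S=[0.6056]  K=[0.5542]  nu=[-3.9404]  x^+=[-0.3133]  P^+=[0.1496]
step 4: x^-=[-0.3352]  P^-=[0.3213]  S=[0.5913]  K=[0.5434]  nu=[-3.3448]  x^+=[-2.1527]  P^+=[0.1467]
step 5: x^-=[-2.3034]  P^-=[0.3180]  S=[0.5880]  K=[0.5408]  nu=[-1.6566]  x^+=[-3.1993]  P^+=[0.1460]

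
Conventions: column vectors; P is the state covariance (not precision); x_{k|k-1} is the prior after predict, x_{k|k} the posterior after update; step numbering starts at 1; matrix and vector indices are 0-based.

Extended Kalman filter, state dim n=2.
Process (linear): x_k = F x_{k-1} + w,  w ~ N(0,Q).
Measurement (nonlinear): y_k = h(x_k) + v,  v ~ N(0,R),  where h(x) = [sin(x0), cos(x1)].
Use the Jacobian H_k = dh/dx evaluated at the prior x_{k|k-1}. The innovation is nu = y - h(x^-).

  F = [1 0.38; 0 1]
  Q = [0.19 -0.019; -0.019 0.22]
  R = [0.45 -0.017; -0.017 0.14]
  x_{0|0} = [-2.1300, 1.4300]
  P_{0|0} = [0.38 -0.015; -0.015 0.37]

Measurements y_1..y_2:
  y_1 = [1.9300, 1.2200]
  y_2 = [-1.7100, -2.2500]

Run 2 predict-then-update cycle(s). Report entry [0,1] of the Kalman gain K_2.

step 1: x^-=[-1.5866, 1.4300]  P^-=[0.6120 0.1066; 0.1066 0.5900]  H_jac=[-0.0158 0.0000; 0.0000 -0.9901]  S=[0.4502 -0.0153; -0.0153 0.7184]  K=[-0.0265 -0.1475; -0.0315 -0.8138]  nu=[2.9299, 1.0797]  x^+=[-1.8235, 0.4591]  P^+=[0.5962 0.0204; 0.0204 0.1145]
step 2: x^-=[-1.6490, 0.4591]  P^-=[0.8182 0.0449; 0.0449 0.3345]  H_jac=[-0.0782 0.0000; 0.0000 -0.4432]  S=[0.4550 -0.0154; -0.0154 0.2057]  K=[-0.1442 -0.1076; -0.0323 -0.7232]  nu=[-0.7131, -3.1464]  x^+=[-1.2076, 2.7575]  P^+=[0.8069 0.0285; 0.0285 0.2272]

K[0,1] = -0.1076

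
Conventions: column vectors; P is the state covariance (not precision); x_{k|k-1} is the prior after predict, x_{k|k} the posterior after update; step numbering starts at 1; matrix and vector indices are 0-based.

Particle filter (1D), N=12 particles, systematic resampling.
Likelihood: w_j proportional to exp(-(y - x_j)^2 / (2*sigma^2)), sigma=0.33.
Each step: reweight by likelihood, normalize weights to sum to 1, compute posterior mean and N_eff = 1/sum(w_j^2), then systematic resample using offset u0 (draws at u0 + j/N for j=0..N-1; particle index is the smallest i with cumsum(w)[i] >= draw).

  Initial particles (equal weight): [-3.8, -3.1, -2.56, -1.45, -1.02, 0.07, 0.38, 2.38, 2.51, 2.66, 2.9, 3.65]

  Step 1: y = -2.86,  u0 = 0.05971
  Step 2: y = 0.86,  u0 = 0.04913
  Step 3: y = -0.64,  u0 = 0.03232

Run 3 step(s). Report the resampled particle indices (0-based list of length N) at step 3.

step 1: w=[0.0120, 0.5307, 0.4573, 0.0001, 0.0000, 0.0000, 0.0000, 0.0000, 0.0000, 0.0000, 0.0000, 0.0000]  mean=-2.8613  Neff=2.0372  idx=[1, 1, 1, 1, 1, 1, 2, 2, 2, 2, 2, 2]
step 2: w=[0.0000, 0.0000, 0.0000, 0.0000, 0.0000, 0.0000, 0.1667, 0.1667, 0.1667, 0.1667, 0.1667, 0.1667]  mean=-2.5600  Neff=6.0000  idx=[6, 6, 7, 7, 8, 8, 9, 9, 10, 10, 11, 11]
step 3: w=[0.0833, 0.0833, 0.0833, 0.0833, 0.0833, 0.0833, 0.0833, 0.0833, 0.0833, 0.0833, 0.0833, 0.0833]  mean=-2.5600  Neff=12.0000  idx=[0, 1, 2, 3, 4, 5, 6, 7, 8, 9, 10, 11]

resampled_idx = [0, 1, 2, 3, 4, 5, 6, 7, 8, 9, 10, 11]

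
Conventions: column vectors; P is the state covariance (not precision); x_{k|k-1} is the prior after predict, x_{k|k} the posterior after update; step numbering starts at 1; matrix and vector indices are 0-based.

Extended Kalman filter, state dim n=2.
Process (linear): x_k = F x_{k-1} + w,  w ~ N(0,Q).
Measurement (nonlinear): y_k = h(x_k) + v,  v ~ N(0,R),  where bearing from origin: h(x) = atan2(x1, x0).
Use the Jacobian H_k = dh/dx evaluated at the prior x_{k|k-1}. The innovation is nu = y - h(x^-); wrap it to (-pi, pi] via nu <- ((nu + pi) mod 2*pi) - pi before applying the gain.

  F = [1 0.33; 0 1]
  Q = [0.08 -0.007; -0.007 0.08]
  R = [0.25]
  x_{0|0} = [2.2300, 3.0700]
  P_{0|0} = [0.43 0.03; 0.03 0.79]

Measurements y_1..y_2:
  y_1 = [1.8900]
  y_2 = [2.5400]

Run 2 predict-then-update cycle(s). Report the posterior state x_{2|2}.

step 1: x^-=[3.2431, 3.0700]  P^-=[0.6158 0.2837; 0.2837 0.8700]  H_jac=[-0.1539 0.1626]  S=[0.2734]  K=[-0.1780; 0.3577]  nu=[1.1320]  x^+=[3.0416, 3.4750]  P^+=[0.6072 0.3011; 0.3011 0.8350]
step 2: x^-=[4.1883, 3.4750]  P^-=[0.9768 0.5697; 0.5697 0.9150]  H_jac=[-0.1173 0.1414]  S=[0.2628]  K=[-0.1296; 0.2380]  nu=[1.8474]  x^+=[3.9490, 3.9147]  P^+=[0.9724 0.5778; 0.5778 0.9001]

x_post = [3.9490, 3.9147]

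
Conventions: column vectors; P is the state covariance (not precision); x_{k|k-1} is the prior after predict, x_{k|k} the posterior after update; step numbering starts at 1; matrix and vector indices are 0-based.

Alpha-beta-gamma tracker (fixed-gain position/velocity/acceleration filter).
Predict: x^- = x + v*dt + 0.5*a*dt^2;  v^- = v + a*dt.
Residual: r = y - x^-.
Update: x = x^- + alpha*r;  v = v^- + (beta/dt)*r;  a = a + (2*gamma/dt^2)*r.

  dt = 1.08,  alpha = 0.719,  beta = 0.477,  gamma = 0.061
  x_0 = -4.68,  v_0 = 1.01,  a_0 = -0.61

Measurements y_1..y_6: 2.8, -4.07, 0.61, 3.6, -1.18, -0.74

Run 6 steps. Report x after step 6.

step 1: x_pred=-3.9450  r=6.7450  x^+=0.9047  v^+=3.3302  a^+=0.0955
step 2: x_pred=4.5570  r=-8.6270  x^+=-1.6458  v^+=-0.3769  a^+=-0.8069
step 3: x_pred=-2.5234  r=3.1334  x^+=-0.2705  v^+=0.1356  a^+=-0.4791
step 4: x_pred=-0.4034  r=4.0034  x^+=2.4750  v^+=1.3864  a^+=-0.0604
step 5: x_pred=3.9371  r=-5.1171  x^+=0.2579  v^+=-0.9389  a^+=-0.5956
step 6: x_pred=-1.1034  r=0.3634  x^+=-0.8421  v^+=-1.4216  a^+=-0.5576

x_post = -0.8421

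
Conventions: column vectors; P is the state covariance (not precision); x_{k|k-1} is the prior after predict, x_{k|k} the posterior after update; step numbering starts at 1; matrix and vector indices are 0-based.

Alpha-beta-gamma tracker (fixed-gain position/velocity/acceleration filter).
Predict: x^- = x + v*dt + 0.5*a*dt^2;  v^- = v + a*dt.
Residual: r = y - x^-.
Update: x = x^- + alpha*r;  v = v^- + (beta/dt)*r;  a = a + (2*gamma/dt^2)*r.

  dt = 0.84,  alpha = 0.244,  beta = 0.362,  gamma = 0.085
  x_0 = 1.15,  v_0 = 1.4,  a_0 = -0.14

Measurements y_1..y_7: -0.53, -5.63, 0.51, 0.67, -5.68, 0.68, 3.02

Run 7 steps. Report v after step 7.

step 1: x_pred=2.2766  r=-2.8066  x^+=1.5918  v^+=0.0729  a^+=-0.8162
step 2: x_pred=1.3651  r=-6.9951  x^+=-0.3417  v^+=-3.6273  a^+=-2.5015
step 3: x_pred=-4.2712  r=4.7812  x^+=-3.1046  v^+=-3.6681  a^+=-1.3496
step 4: x_pred=-6.6619  r=7.3319  x^+=-4.8729  v^+=-1.6420  a^+=0.4169
step 5: x_pred=-6.1051  r=0.4251  x^+=-6.0014  v^+=-1.1087  a^+=0.5193
step 6: x_pred=-6.7495  r=7.4295  x^+=-4.9367  v^+=2.5293  a^+=2.3093
step 7: x_pred=-1.9973  r=5.0173  x^+=-0.7731  v^+=6.6313  a^+=3.5181

v_post = 6.6313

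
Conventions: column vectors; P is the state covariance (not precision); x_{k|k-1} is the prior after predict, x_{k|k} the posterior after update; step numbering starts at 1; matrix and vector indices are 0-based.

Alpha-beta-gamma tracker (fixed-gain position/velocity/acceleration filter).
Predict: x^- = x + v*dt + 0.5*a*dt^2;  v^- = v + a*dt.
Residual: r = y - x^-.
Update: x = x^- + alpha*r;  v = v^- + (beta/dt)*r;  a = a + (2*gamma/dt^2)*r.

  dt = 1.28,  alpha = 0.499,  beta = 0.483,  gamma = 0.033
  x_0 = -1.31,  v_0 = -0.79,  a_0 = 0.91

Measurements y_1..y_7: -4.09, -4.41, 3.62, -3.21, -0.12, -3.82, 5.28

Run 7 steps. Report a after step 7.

a_post = 0.5074

step 1: x_pred=-1.5757  r=-2.5143  x^+=-2.8303  v^+=-0.5739  a^+=0.8087
step 2: x_pred=-2.9025  r=-1.5075  x^+=-3.6547  v^+=-0.1076  a^+=0.7480
step 3: x_pred=-3.1798  r=6.7998  x^+=0.2133  v^+=3.4156  a^+=1.0219
step 4: x_pred=5.4225  r=-8.6325  x^+=1.1149  v^+=1.4663  a^+=0.6742
step 5: x_pred=3.5440  r=-3.6640  x^+=1.7156  v^+=0.9466  a^+=0.5266
step 6: x_pred=3.3587  r=-7.1787  x^+=-0.2235  v^+=-1.0882  a^+=0.2374
step 7: x_pred=-1.4219  r=6.7019  x^+=1.9223  v^+=1.7446  a^+=0.5074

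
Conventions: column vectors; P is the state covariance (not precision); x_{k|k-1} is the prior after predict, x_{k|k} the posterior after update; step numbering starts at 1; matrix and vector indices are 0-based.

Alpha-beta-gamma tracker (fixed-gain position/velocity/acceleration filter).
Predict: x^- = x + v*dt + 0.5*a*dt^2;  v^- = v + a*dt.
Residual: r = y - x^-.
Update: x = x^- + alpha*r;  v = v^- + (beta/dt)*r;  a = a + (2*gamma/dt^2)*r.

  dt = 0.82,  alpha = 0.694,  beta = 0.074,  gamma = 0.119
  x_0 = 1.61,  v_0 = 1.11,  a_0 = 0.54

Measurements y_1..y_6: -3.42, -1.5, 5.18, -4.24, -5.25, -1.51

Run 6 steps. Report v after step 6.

v_post = -3.3504

step 1: x_pred=2.7017  r=-6.1217  x^+=-1.5467  v^+=1.0003  a^+=-1.6268
step 2: x_pred=-1.2734  r=-0.2266  x^+=-1.4307  v^+=-0.3541  a^+=-1.7070
step 3: x_pred=-2.2949  r=7.4749  x^+=2.8927  v^+=-1.0793  a^+=0.9388
step 4: x_pred=2.3233  r=-6.5633  x^+=-2.2316  v^+=-0.9018  a^+=-1.3843
step 5: x_pred=-3.4365  r=-1.8135  x^+=-4.6951  v^+=-2.2006  a^+=-2.0262
step 6: x_pred=-7.1808  r=5.6708  x^+=-3.2453  v^+=-3.3504  a^+=-0.0190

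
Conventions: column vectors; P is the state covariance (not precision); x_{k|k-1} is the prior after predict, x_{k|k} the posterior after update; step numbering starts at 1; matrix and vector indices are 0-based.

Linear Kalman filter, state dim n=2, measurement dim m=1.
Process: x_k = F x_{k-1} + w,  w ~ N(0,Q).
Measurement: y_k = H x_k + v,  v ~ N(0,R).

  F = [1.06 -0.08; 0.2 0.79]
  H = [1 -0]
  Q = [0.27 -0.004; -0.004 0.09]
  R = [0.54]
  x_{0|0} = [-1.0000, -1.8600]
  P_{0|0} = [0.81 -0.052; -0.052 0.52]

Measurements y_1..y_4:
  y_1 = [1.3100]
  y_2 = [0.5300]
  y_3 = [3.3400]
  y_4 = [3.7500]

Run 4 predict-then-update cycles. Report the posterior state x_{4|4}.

step 1: x^-=[-0.9112, -1.6694]  P^-=[1.1923 0.0921; 0.0921 0.4305]  S=[1.7323]  K=[0.6883; 0.0532]  nu=[2.2212]  x^+=[0.6176, -1.5512]  P^+=[0.3717 0.0287; 0.0287 0.4256]
step 2: x^-=[0.7787, -1.1020]  P^-=[0.6855 0.0715; 0.0715 0.3796]  S=[1.2255]  K=[0.5593; 0.0583]  nu=[-0.2487]  x^+=[0.6396, -1.1165]  P^+=[0.3020 0.0315; 0.0315 0.3754]
step 3: x^-=[0.7673, -0.7541]  P^-=[0.6064 0.0622; 0.0622 0.3463]  S=[1.1464]  K=[0.5290; 0.0542]  nu=[2.5727]  x^+=[2.1282, -0.6146]  P^+=[0.2856 0.0293; 0.0293 0.3429]
step 4: x^-=[2.3051, -0.0599]  P^-=[0.5882 0.0589; 0.0589 0.3247]  S=[1.1282]  K=[0.5214; 0.0522]  nu=[1.4449]  x^+=[3.0584, 0.0156]  P^+=[0.2815 0.0282; 0.0282 0.3216]

x_post = [3.0584, 0.0156]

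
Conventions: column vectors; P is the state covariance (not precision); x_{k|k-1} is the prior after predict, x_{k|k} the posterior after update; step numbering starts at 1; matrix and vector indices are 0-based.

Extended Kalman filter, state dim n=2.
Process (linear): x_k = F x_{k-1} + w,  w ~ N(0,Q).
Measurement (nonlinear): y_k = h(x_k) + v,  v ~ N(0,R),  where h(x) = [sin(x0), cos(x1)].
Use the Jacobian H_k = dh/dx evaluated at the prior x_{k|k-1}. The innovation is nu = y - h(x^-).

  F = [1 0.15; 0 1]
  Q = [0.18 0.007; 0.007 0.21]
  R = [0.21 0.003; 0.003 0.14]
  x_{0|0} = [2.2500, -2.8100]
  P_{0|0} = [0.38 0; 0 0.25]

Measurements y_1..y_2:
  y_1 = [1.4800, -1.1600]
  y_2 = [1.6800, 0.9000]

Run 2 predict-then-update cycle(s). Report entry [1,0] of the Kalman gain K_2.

step 1: x^-=[1.8285, -2.8100]  P^-=[0.5656 0.0445; 0.0445 0.4600]  H_jac=[-0.2549 0.0000; 0.0000 0.3255]  S=[0.2467 -0.0007; -0.0007 0.1888]  K=[-0.5840 0.0746; -0.0437 0.7932]  nu=[0.5130, -0.2145]  x^+=[1.5129, -3.0026]  P^+=[0.4804 0.0267; 0.0267 0.3407]
step 2: x^-=[1.0625, -3.0026]  P^-=[0.6760 0.0848; 0.0848 0.5507]  H_jac=[0.4867 0.0000; 0.0000 0.1386]  S=[0.3701 0.0087; 0.0087 0.1506]  K=[0.8883 0.0266; 0.0997 0.5011]  nu=[0.8064, 1.8904]  x^+=[1.8291, -1.9750]  P^+=[0.3834 0.0461; 0.0461 0.5084]

K[1,0] = 0.0997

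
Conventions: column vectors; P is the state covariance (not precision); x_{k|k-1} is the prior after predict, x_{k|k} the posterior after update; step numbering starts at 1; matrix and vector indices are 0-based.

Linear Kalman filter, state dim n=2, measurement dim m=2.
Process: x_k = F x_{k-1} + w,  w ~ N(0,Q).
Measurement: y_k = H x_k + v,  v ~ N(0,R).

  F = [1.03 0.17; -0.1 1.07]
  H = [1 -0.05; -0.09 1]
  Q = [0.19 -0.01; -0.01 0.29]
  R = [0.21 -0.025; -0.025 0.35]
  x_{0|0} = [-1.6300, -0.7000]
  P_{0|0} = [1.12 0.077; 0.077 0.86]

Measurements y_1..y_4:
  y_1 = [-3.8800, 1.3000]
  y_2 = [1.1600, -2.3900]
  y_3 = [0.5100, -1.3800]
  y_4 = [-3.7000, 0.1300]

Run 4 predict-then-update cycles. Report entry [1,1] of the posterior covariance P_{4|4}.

P_post[1,1] = 0.2114

step 1: x^-=[-1.7979, -0.5860]  P^-=[1.4300 0.1146; 0.1146 1.2693]  S=[1.6317 -0.1020; -0.1020 1.6103]  K=[0.8758 0.0467; 0.0806 0.7870]  nu=[-2.1114, 1.7242]  x^+=[-3.5664, 0.6008]  P^+=[0.1833 0.0110; 0.0110 0.2744]
step 2: x^-=[-3.5713, 0.9995]  P^-=[0.3962 0.0329; 0.0329 0.6037]  S=[0.6044 -0.0578; -0.0578 0.9509]  K=[0.6563 0.0370; 0.0653 0.6357]  nu=[4.7813, -3.7109]  x^+=[-0.5705, -1.0472]  P^+=[0.1374 0.0089; 0.0089 0.2216]
step 3: x^-=[-0.7656, -1.0634]  P^-=[0.3452 0.0258; 0.0258 0.5432]  S=[0.5540 -0.0573; -0.0573 0.8914]  K=[0.6244 0.0342; 0.0607 0.6107]  nu=[1.2224, -0.3855]  x^+=[-0.0156, -1.2246]  P^+=[0.1307 0.0081; 0.0081 0.2130]
step 4: x^-=[-0.2242, -1.3088]  P^-=[0.3376 0.0241; 0.0241 0.5334]  S=[0.5466 -0.0578; -0.0578 0.8818]  K=[0.6191 0.0335; 0.0595 0.6063]  nu=[-3.5412, 1.4186]  x^+=[-2.3690, -0.6593]  P^+=[0.1296 0.0079; 0.0079 0.2114]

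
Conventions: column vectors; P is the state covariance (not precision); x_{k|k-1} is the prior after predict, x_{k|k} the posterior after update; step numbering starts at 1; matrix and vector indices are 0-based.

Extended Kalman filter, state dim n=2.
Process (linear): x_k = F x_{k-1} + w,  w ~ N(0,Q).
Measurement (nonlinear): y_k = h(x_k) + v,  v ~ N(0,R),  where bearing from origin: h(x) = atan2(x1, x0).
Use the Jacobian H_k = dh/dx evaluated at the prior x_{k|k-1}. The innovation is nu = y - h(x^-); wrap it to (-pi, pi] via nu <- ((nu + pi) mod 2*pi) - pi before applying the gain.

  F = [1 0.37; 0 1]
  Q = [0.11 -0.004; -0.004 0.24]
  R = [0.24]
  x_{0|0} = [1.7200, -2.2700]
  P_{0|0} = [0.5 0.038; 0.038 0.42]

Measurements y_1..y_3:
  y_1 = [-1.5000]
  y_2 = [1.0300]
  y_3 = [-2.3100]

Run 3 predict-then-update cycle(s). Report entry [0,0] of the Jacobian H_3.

step 1: x^-=[0.8801, -2.2700]  P^-=[0.6956 0.1894; 0.1894 0.6600]  H_jac=[0.3830 0.1485]  S=[0.3781]  K=[0.7789; 0.4510]  nu=[-0.2991]  x^+=[0.6471, -2.4049]  P^+=[0.4662 0.0566; 0.0566 0.5831]
step 2: x^-=[-0.2427, -2.4049]  P^-=[0.6979 0.2683; 0.2683 0.8231]  H_jac=[0.4116 -0.0415]  S=[0.3505]  K=[0.7878; 0.2176]  nu=[2.7014]  x^+=[1.8856, -1.8171]  P^+=[0.4804 0.2082; 0.2082 0.8065]
step 3: x^-=[1.2132, -1.8171]  P^-=[0.8549 0.5026; 0.5026 1.0465]  H_jac=[0.3806 0.2541]  S=[0.5287]  K=[0.8571; 0.8649]  nu=[-1.3279]  x^+=[0.0751, -2.9657]  P^+=[0.4665 0.1107; 0.1107 0.6510]

H_jac[0,0] = 0.3806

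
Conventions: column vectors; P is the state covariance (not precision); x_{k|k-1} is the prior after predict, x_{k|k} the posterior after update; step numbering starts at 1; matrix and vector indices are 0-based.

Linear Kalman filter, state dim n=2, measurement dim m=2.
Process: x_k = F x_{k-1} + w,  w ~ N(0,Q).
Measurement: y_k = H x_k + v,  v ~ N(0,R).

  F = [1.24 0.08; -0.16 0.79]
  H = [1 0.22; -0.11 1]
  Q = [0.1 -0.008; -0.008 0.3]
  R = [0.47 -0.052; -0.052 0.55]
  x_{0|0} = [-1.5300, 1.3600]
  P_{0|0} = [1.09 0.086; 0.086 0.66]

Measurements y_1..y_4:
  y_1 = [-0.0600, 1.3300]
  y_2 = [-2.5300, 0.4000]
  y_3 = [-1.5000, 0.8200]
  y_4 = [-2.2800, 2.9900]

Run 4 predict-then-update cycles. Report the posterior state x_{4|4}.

step 1: x^-=[-1.7884, 1.3192]  P^-=[1.7973 -0.0994; -0.0994 0.7181]  S=[2.2583 -0.1887; -0.1887 1.3117]  K=[0.7766 -0.1148; 0.0733 0.5663]  nu=[1.4382, -0.1859]  x^+=[-0.6502, 1.3193]  P^+=[0.3844 -0.0612; -0.0612 0.3009]
step 2: x^-=[-0.7007, 1.1463]  P^-=[0.6809 -0.1244; -0.1244 0.5131]  S=[1.1210 -0.1354; -0.1354 1.0987]  K=[0.5695 -0.1112; 0.0483 0.4854]  nu=[-2.0815, -0.8233]  x^+=[-1.7946, 0.6460]  P^+=[0.2865 -0.0593; -0.0593 0.2580]
step 3: x^-=[-2.1737, 0.7974]  P^-=[0.5304 -0.1058; -0.1058 0.4833]  S=[0.9772 -0.1073; -0.1073 1.0630]  K=[0.5076 -0.1032; 0.0522 0.4709]  nu=[0.4982, -0.2165]  x^+=[-1.8984, 0.7215]  P^+=[0.2560 -0.0550; -0.0550 0.2502]
step 4: x^-=[-2.2963, 0.8737]  P^-=[0.4844 -0.0962; -0.0962 0.4766]  S=[0.9351 -0.0943; -0.0943 1.0536]  K=[0.4854 -0.0984; 0.0564 0.4674]  nu=[-0.1759, 1.8637]  x^+=[-2.5651, 1.7350]  P^+=[0.2448 -0.0524; -0.0524 0.2484]

x_post = [-2.5651, 1.7350]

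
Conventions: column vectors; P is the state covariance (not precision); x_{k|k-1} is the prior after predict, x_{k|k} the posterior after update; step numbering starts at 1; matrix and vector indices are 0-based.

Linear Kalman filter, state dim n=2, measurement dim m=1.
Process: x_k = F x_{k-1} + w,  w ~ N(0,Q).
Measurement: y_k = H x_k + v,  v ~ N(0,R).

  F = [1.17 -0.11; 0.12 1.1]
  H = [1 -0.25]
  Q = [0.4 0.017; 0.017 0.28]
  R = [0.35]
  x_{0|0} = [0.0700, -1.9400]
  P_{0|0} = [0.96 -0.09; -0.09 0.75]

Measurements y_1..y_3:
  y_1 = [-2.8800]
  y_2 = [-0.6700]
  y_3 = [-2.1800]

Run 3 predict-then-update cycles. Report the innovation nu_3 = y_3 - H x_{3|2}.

step 1: x^-=[0.2953, -2.1256]  P^-=[1.7464 -0.0536; -0.0536 1.1776]  S=[2.1968]  K=[0.8011; -0.1584]  nu=[-3.7067]  x^+=[-2.6740, -1.5384]  P^+=[0.3367 0.2252; 0.2252 1.1224]
step 2: x^-=[-2.9594, -2.0131]  P^-=[0.8165 0.2153; 0.2153 1.7024]  S=[1.1653]  K=[0.6545; -0.1805]  nu=[1.7861]  x^+=[-1.7904, -2.3356]  P^+=[0.3173 0.3529; 0.3529 1.6645]
step 3: x^-=[-1.8378, -2.7840]  P^-=[0.7637 0.3097; 0.3097 2.3918]  S=[1.1083]  K=[0.6192; -0.2601]  nu=[-1.0382]  x^+=[-2.4806, -2.5140]  P^+=[0.3388 0.4882; 0.4882 2.3168]

innov = [-1.0382]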